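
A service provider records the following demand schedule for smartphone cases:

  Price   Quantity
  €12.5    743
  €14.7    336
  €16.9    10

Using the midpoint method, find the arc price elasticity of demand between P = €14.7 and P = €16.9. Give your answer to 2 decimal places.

At P = 14.7, Q = 336; at P = 16.9, Q = 10.
ΔQ = -326, ΔP = 2.2. Midpoints: P̄ = 15.80, Q̄ = 173.0.
ε = (ΔQ/ΔP)(P̄/Q̄) = (-326/2.2)(15.80/173.0).

-13.53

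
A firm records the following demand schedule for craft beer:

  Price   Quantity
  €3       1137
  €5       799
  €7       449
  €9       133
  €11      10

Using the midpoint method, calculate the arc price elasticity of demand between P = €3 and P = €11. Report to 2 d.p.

-1.72

At P = 3, Q = 1137; at P = 11, Q = 10.
ΔQ = -1127, ΔP = 8. Midpoints: P̄ = 7.00, Q̄ = 573.5.
ε = (ΔQ/ΔP)(P̄/Q̄) = (-1127/8)(7.00/573.5).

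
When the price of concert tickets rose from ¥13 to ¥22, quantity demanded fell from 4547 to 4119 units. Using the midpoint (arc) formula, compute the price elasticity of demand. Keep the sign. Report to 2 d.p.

-0.19

ΔQ = 4119 − 4547 = -428; ΔP = 22 − 13 = 9.
Midpoints: P̄ = 17.50, Q̄ = 4333.0.
ε = (ΔQ/ΔP)(P̄/Q̄) = (-428/9)(17.50/4333.0).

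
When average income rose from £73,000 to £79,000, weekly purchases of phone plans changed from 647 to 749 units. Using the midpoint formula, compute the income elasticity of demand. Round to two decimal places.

1.85

ΔQ = 102, ΔI = 6000. Midpoints: Ī = 76,000, Q̄ = 698.0.
ε_I = (ΔQ/ΔI)(Ī/Q̄) = (102/6000)(76000/698.0).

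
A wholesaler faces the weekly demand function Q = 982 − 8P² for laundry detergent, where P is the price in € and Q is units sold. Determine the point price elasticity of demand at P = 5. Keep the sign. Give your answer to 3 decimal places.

-0.512

At P = 5, Q = 782.
dQ/dP = −16P = -80.
ε = (dQ/dP)(P/Q) = (-80)(5/782).
|ε| < 1, so demand is inelastic at this price.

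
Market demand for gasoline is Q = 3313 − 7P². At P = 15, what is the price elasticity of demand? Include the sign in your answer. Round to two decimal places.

At P = 15, Q = 1738.
dQ/dP = −14P = -210.
ε = (dQ/dP)(P/Q) = (-210)(15/1738).
|ε| > 1, so demand is elastic at this price.

-1.81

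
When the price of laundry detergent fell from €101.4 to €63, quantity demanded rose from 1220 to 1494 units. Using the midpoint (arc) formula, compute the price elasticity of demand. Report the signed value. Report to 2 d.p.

ΔQ = 1494 − 1220 = 274; ΔP = 63 − 101.4 = -38.4.
Midpoints: P̄ = 82.20, Q̄ = 1357.0.
ε = (ΔQ/ΔP)(P̄/Q̄) = (274/-38.4)(82.20/1357.0).

-0.43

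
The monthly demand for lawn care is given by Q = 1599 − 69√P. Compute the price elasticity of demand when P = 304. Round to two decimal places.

-1.52

At P = 304, Q = 395.944.
dQ/dP = −69/(2√P) = -1.979.
ε = (dQ/dP)(P/Q) = (-1.979)(304/395.944).
|ε| > 1, so demand is elastic at this price.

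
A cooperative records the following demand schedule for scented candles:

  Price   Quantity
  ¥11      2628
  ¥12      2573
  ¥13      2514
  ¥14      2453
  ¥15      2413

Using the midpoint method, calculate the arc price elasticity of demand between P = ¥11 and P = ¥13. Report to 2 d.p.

-0.27

At P = 11, Q = 2628; at P = 13, Q = 2514.
ΔQ = -114, ΔP = 2. Midpoints: P̄ = 12.00, Q̄ = 2571.0.
ε = (ΔQ/ΔP)(P̄/Q̄) = (-114/2)(12.00/2571.0).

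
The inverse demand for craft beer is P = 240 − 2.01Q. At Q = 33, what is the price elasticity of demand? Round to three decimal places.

At Q = 33, P = 240 − 2.01(33) = 173.67.
dP/dQ = −2.01, so dQ/dP = 1/(−2.01) = -0.498.
ε = (dQ/dP)(P/Q) = (-0.498)(173.67/33).

-2.618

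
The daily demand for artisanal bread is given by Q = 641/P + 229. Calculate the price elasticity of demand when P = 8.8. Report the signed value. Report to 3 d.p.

-0.241

At P = 8.8, Q = 301.841.
dQ/dP = −641/P² = -8.277.
ε = (dQ/dP)(P/Q) = (-8.277)(8.8/301.841).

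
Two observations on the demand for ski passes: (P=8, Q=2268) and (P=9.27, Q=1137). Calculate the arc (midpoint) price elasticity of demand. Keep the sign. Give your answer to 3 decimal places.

ΔQ = 1137 − 2268 = -1131; ΔP = 9.27 − 8 = 1.27.
Midpoints: P̄ = 8.63, Q̄ = 1702.5.
ε = (ΔQ/ΔP)(P̄/Q̄) = (-1131/1.27)(8.63/1702.5).

-4.517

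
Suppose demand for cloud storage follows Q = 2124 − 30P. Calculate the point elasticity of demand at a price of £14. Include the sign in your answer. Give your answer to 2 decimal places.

At P = 14, Q = 1704.
dQ/dP = −30.
ε = (dQ/dP)(P/Q) = (-30)(14/1704).

-0.25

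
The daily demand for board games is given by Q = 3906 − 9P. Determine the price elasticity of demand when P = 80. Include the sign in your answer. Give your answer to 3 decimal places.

At P = 80, Q = 3186.
dQ/dP = −9.
ε = (dQ/dP)(P/Q) = (-9)(80/3186).
|ε| < 1, so demand is inelastic at this price.

-0.226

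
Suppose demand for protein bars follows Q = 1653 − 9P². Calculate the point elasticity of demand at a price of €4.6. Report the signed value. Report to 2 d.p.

At P = 4.6, Q = 1462.560.
dQ/dP = −18P = -82.800.
ε = (dQ/dP)(P/Q) = (-82.800)(4.6/1462.560).

-0.26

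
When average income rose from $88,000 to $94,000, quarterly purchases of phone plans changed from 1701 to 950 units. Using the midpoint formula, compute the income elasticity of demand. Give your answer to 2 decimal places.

-8.59

ΔQ = -751, ΔI = 6000. Midpoints: Ī = 91,000, Q̄ = 1325.5.
ε_I = (ΔQ/ΔI)(Ī/Q̄) = (-751/6000)(91000/1325.5).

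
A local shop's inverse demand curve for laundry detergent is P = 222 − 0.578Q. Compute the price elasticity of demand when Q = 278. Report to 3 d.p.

At Q = 278, P = 222 − 0.578(278) = 61.32.
dP/dQ = −0.578, so dQ/dP = 1/(−0.578) = -1.730.
ε = (dQ/dP)(P/Q) = (-1.730)(61.32/278).

-0.382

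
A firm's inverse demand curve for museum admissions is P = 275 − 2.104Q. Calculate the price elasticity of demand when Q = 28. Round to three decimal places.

At Q = 28, P = 275 − 2.104(28) = 216.09.
dP/dQ = −2.104, so dQ/dP = 1/(−2.104) = -0.475.
ε = (dQ/dP)(P/Q) = (-0.475)(216.09/28).

-3.668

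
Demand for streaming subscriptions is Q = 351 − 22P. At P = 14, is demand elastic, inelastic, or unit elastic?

Q = 43, dQ/dP = -22.
ε = (dQ/dP)(P/Q) ≈ -7.163.
|ε| = 7.16 > 1.

elastic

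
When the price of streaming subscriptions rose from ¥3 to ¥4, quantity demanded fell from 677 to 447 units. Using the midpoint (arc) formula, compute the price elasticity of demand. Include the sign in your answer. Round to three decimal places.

-1.432

ΔQ = 447 − 677 = -230; ΔP = 4 − 3 = 1.
Midpoints: P̄ = 3.50, Q̄ = 562.0.
ε = (ΔQ/ΔP)(P̄/Q̄) = (-230/1)(3.50/562.0).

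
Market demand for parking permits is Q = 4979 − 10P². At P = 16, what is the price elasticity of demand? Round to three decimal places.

At P = 16, Q = 2419.
dQ/dP = −20P = -320.
ε = (dQ/dP)(P/Q) = (-320)(16/2419).

-2.117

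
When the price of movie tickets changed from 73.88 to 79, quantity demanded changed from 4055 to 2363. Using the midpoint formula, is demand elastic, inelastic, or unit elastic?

Arc ε ≈ -7.872.
|ε| = 7.87 > 1.

elastic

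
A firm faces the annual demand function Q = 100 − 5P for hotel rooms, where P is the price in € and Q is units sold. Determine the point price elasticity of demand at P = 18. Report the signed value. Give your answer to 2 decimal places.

At P = 18, Q = 10.
dQ/dP = −5.
ε = (dQ/dP)(P/Q) = (-5)(18/10).

-9.00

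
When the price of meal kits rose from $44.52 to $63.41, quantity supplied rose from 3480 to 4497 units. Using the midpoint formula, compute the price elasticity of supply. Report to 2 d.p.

ΔQ = 4497 − 3480 = 1017; ΔP = 63.41 − 44.52 = 18.89.
Midpoints: P̄ = 53.97, Q̄ = 3988.5.
ε_s = (ΔQ/ΔP)(P̄/Q̄) = (1017/18.89)(53.97/3988.5).

0.73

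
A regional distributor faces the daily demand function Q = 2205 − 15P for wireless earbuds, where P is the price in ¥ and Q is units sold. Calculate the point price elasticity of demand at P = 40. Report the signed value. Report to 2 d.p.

At P = 40, Q = 1605.
dQ/dP = −15.
ε = (dQ/dP)(P/Q) = (-15)(40/1605).
|ε| < 1, so demand is inelastic at this price.

-0.37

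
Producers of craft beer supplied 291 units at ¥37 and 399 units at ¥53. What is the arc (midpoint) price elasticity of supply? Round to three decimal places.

0.880

ΔQ = 399 − 291 = 108; ΔP = 53 − 37 = 16.
Midpoints: P̄ = 45.00, Q̄ = 345.0.
ε_s = (ΔQ/ΔP)(P̄/Q̄) = (108/16)(45.00/345.0).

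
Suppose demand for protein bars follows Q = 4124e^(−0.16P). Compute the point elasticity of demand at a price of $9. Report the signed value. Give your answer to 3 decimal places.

At P = 9, Q = 977.090.
dQ/dP = −0.16·4124e^(−0.16P) = −0.16Q = -156.334.
ε = (dQ/dP)(P/Q) = (-156.334)(9/977.090).
|ε| > 1, so demand is elastic at this price.

-1.440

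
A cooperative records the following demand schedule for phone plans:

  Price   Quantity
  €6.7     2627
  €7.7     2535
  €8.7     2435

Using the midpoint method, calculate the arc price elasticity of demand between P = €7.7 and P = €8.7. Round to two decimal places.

At P = 7.7, Q = 2535; at P = 8.7, Q = 2435.
ΔQ = -100, ΔP = 1.0. Midpoints: P̄ = 8.20, Q̄ = 2485.0.
ε = (ΔQ/ΔP)(P̄/Q̄) = (-100/1.0)(8.20/2485.0).

-0.33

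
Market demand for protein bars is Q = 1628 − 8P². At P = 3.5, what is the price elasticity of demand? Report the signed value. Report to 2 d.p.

At P = 3.5, Q = 1530.
dQ/dP = −16P = -56.
ε = (dQ/dP)(P/Q) = (-56)(3.5/1530).
|ε| < 1, so demand is inelastic at this price.

-0.13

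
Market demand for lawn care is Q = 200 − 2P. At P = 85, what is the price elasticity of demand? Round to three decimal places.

At P = 85, Q = 30.
dQ/dP = −2.
ε = (dQ/dP)(P/Q) = (-2)(85/30).

-5.667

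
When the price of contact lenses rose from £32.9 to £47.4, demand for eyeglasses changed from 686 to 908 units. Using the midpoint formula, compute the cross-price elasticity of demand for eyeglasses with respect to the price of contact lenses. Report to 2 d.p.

0.77

ΔQ_x = 908 − 686 = 222; ΔP_y = 47.4 − 32.9 = 14.5.
Midpoints: P̄_y = 40.15, Q̄_x = 797.0.
ε_xy = (ΔQ_x/ΔP_y)(P̄_y/Q̄_x) = (222/14.5)(40.15/797.0).
ε_xy > 0, so the goods are substitutes.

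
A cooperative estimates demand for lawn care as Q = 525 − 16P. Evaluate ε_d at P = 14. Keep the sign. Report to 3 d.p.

-0.744

At P = 14, Q = 301.
dQ/dP = −16.
ε = (dQ/dP)(P/Q) = (-16)(14/301).
|ε| < 1, so demand is inelastic at this price.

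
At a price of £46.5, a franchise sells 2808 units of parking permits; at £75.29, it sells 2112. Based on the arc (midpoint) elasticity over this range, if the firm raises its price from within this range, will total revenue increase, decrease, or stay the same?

increase

Arc ε = (-696/28.79)(60.90/2460.0) ≈ -0.598.
|ε| = 0.60 < 1, so demand is inelastic. A price rise therefore raises total revenue.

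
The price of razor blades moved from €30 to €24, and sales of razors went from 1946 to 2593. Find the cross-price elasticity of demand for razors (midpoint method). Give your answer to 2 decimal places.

ΔQ_x = 2593 − 1946 = 647; ΔP_y = 24 − 30 = -6.
Midpoints: P̄_y = 27.00, Q̄_x = 2269.5.
ε_xy = (ΔQ_x/ΔP_y)(P̄_y/Q̄_x) = (647/-6)(27.00/2269.5).
ε_xy < 0, so the goods are complements.

-1.28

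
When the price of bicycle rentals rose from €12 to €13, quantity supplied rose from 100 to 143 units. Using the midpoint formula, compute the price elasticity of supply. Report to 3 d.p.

4.424

ΔQ = 143 − 100 = 43; ΔP = 13 − 12 = 1.
Midpoints: P̄ = 12.50, Q̄ = 121.5.
ε_s = (ΔQ/ΔP)(P̄/Q̄) = (43/1)(12.50/121.5).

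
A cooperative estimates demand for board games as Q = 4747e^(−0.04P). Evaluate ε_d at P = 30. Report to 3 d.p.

-1.200

At P = 30, Q = 1429.769.
dQ/dP = −0.04·4747e^(−0.04P) = −0.04Q = -57.191.
ε = (dQ/dP)(P/Q) = (-57.191)(30/1429.769).
|ε| > 1, so demand is elastic at this price.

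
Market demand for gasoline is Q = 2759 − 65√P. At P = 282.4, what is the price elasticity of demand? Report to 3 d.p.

At P = 282.4, Q = 1666.691.
dQ/dP = −65/(2√P) = -1.934.
ε = (dQ/dP)(P/Q) = (-1.934)(282.4/1666.691).

-0.328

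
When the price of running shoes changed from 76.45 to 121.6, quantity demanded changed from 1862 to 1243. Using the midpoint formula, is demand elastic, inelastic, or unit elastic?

inelastic

Arc ε ≈ -0.874.
|ε| = 0.87 < 1.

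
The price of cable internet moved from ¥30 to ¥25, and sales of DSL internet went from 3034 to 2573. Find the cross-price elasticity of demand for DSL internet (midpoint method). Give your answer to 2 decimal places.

0.90

ΔQ_x = 2573 − 3034 = -461; ΔP_y = 25 − 30 = -5.
Midpoints: P̄_y = 27.50, Q̄_x = 2803.5.
ε_xy = (ΔQ_x/ΔP_y)(P̄_y/Q̄_x) = (-461/-5)(27.50/2803.5).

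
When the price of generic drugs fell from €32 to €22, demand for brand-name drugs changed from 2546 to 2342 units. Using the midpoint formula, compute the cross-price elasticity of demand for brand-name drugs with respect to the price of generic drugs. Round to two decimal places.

0.23

ΔQ_x = 2342 − 2546 = -204; ΔP_y = 22 − 32 = -10.
Midpoints: P̄_y = 27.00, Q̄_x = 2444.0.
ε_xy = (ΔQ_x/ΔP_y)(P̄_y/Q̄_x) = (-204/-10)(27.00/2444.0).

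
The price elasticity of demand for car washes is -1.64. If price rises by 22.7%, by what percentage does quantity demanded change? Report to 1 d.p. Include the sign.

%ΔQ ≈ ε × %ΔP = (-1.64)(22.7%) = -37.23%.

-37.2%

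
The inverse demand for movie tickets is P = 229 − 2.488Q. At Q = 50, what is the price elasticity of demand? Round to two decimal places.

At Q = 50, P = 229 − 2.488(50) = 104.60.
dP/dQ = −2.488, so dQ/dP = 1/(−2.488) = -0.402.
ε = (dQ/dP)(P/Q) = (-0.402)(104.60/50).

-0.84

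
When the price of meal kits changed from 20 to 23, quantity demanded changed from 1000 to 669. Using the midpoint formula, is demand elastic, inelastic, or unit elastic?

elastic

Arc ε ≈ -2.843.
|ε| = 2.84 > 1.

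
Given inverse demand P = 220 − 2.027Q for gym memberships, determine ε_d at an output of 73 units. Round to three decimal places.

At Q = 73, P = 220 − 2.027(73) = 72.03.
dP/dQ = −2.027, so dQ/dP = 1/(−2.027) = -0.493.
ε = (dQ/dP)(P/Q) = (-0.493)(72.03/73).

-0.487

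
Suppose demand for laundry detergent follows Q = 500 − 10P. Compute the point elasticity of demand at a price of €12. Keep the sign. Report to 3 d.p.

-0.316

At P = 12, Q = 380.
dQ/dP = −10.
ε = (dQ/dP)(P/Q) = (-10)(12/380).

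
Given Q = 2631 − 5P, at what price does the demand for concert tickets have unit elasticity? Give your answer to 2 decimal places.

For linear demand Q = a − bP, ε = −bP/(a − bP). |ε| = 1 when bP = a − bP, i.e. P = a/(2b).
P = 2631/(2·5) = 2631/10 = 263.1000.

263.10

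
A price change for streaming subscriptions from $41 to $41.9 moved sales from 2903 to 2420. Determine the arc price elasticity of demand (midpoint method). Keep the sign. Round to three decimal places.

ΔQ = 2420 − 2903 = -483; ΔP = 41.9 − 41 = 0.9.
Midpoints: P̄ = 41.45, Q̄ = 2661.5.
ε = (ΔQ/ΔP)(P̄/Q̄) = (-483/0.9)(41.45/2661.5).

-8.358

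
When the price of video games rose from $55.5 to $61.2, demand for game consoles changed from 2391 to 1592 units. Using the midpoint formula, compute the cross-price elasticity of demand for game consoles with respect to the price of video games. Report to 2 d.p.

ΔQ_x = 1592 − 2391 = -799; ΔP_y = 61.2 − 55.5 = 5.7.
Midpoints: P̄_y = 58.35, Q̄_x = 1991.5.
ε_xy = (ΔQ_x/ΔP_y)(P̄_y/Q̄_x) = (-799/5.7)(58.35/1991.5).

-4.11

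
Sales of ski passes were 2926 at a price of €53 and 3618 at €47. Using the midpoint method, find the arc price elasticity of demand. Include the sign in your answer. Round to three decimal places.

-1.762

ΔQ = 3618 − 2926 = 692; ΔP = 47 − 53 = -6.
Midpoints: P̄ = 50.00, Q̄ = 3272.0.
ε = (ΔQ/ΔP)(P̄/Q̄) = (692/-6)(50.00/3272.0).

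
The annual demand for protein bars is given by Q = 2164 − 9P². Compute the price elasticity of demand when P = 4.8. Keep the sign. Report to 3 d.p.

-0.212

At P = 4.8, Q = 1956.640.
dQ/dP = −18P = -86.400.
ε = (dQ/dP)(P/Q) = (-86.400)(4.8/1956.640).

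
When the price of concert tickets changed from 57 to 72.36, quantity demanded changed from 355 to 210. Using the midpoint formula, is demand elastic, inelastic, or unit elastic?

Arc ε ≈ -2.161.
|ε| = 2.16 > 1.

elastic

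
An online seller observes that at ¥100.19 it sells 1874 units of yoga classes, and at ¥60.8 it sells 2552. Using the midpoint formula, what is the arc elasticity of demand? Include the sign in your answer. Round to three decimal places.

-0.626

ΔQ = 2552 − 1874 = 678; ΔP = 60.8 − 100.19 = -39.39.
Midpoints: P̄ = 80.50, Q̄ = 2213.0.
ε = (ΔQ/ΔP)(P̄/Q̄) = (678/-39.39)(80.50/2213.0).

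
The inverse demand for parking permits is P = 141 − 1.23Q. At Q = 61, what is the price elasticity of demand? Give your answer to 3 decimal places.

At Q = 61, P = 141 − 1.23(61) = 65.97.
dP/dQ = −1.23, so dQ/dP = 1/(−1.23) = -0.813.
ε = (dQ/dP)(P/Q) = (-0.813)(65.97/61).

-0.879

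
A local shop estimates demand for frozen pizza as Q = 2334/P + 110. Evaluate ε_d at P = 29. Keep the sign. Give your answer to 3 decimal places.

At P = 29, Q = 190.483.
dQ/dP = −2334/P² = -2.775.
ε = (dQ/dP)(P/Q) = (-2.775)(29/190.483).

-0.423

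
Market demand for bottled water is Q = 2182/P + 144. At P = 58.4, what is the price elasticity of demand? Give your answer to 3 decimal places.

-0.206

At P = 58.4, Q = 181.363.
dQ/dP = −2182/P² = -0.640.
ε = (dQ/dP)(P/Q) = (-0.640)(58.4/181.363).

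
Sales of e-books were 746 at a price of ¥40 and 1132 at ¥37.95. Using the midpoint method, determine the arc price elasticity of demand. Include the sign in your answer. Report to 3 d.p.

ΔQ = 1132 − 746 = 386; ΔP = 37.95 − 40 = -2.05.
Midpoints: P̄ = 38.98, Q̄ = 939.0.
ε = (ΔQ/ΔP)(P̄/Q̄) = (386/-2.05)(38.98/939.0).

-7.815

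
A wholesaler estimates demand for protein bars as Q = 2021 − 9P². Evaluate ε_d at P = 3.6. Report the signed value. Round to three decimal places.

-0.122

At P = 3.6, Q = 1904.360.
dQ/dP = −18P = -64.800.
ε = (dQ/dP)(P/Q) = (-64.800)(3.6/1904.360).
|ε| < 1, so demand is inelastic at this price.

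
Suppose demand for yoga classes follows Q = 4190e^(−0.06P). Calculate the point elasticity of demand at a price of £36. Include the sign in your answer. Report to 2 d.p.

-2.16

At P = 36, Q = 483.212.
dQ/dP = −0.06·4190e^(−0.06P) = −0.06Q = -28.993.
ε = (dQ/dP)(P/Q) = (-28.993)(36/483.212).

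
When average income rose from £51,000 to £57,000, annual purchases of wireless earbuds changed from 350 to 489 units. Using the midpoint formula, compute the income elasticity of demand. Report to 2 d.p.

2.98

ΔQ = 139, ΔI = 6000. Midpoints: Ī = 54,000, Q̄ = 419.5.
ε_I = (ΔQ/ΔI)(Ī/Q̄) = (139/6000)(54000/419.5).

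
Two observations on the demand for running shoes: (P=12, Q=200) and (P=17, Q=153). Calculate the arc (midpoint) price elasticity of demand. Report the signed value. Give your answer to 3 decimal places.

ΔQ = 153 − 200 = -47; ΔP = 17 − 12 = 5.
Midpoints: P̄ = 14.50, Q̄ = 176.5.
ε = (ΔQ/ΔP)(P̄/Q̄) = (-47/5)(14.50/176.5).

-0.772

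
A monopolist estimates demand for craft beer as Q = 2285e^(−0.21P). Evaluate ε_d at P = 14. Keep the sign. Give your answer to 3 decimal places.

At P = 14, Q = 120.798.
dQ/dP = −0.21·2285e^(−0.21P) = −0.21Q = -25.368.
ε = (dQ/dP)(P/Q) = (-25.368)(14/120.798).
|ε| > 1, so demand is elastic at this price.

-2.940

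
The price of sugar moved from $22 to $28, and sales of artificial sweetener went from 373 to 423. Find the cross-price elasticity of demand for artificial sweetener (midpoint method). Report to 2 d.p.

0.52

ΔQ_x = 423 − 373 = 50; ΔP_y = 28 − 22 = 6.
Midpoints: P̄_y = 25.00, Q̄_x = 398.0.
ε_xy = (ΔQ_x/ΔP_y)(P̄_y/Q̄_x) = (50/6)(25.00/398.0).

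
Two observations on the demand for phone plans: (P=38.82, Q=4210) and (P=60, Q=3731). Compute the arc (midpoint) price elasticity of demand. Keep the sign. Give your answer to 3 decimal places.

ΔQ = 3731 − 4210 = -479; ΔP = 60 − 38.82 = 21.18.
Midpoints: P̄ = 49.41, Q̄ = 3970.5.
ε = (ΔQ/ΔP)(P̄/Q̄) = (-479/21.18)(49.41/3970.5).

-0.281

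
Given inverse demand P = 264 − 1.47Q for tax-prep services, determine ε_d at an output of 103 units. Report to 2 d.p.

-0.74

At Q = 103, P = 264 − 1.47(103) = 112.59.
dP/dQ = −1.47, so dQ/dP = 1/(−1.47) = -0.680.
ε = (dQ/dP)(P/Q) = (-0.680)(112.59/103).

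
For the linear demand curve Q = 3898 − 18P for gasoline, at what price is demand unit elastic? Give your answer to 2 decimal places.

108.28

For linear demand Q = a − bP, ε = −bP/(a − bP). |ε| = 1 when bP = a − bP, i.e. P = a/(2b).
P = 3898/(2·18) = 3898/36 = 108.2778.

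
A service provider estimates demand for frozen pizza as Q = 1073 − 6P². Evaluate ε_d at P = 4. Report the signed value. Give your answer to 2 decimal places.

-0.20

At P = 4, Q = 977.
dQ/dP = −12P = -48.
ε = (dQ/dP)(P/Q) = (-48)(4/977).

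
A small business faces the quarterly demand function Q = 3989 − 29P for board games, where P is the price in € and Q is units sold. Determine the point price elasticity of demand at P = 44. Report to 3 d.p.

-0.470

At P = 44, Q = 2713.
dQ/dP = −29.
ε = (dQ/dP)(P/Q) = (-29)(44/2713).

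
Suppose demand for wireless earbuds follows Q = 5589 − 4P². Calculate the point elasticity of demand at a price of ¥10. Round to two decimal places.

-0.15

At P = 10, Q = 5189.
dQ/dP = −8P = -80.
ε = (dQ/dP)(P/Q) = (-80)(10/5189).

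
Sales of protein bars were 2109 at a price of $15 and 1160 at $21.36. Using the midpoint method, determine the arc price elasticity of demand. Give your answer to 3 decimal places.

-1.660

ΔQ = 1160 − 2109 = -949; ΔP = 21.36 − 15 = 6.36.
Midpoints: P̄ = 18.18, Q̄ = 1634.5.
ε = (ΔQ/ΔP)(P̄/Q̄) = (-949/6.36)(18.18/1634.5).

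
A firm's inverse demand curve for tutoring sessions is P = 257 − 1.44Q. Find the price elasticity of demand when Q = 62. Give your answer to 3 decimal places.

-1.879

At Q = 62, P = 257 − 1.44(62) = 167.72.
dP/dQ = −1.44, so dQ/dP = 1/(−1.44) = -0.694.
ε = (dQ/dP)(P/Q) = (-0.694)(167.72/62).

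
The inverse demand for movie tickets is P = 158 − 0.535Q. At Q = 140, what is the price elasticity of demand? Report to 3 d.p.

At Q = 140, P = 158 − 0.535(140) = 83.10.
dP/dQ = −0.535, so dQ/dP = 1/(−0.535) = -1.869.
ε = (dQ/dP)(P/Q) = (-1.869)(83.10/140).

-1.109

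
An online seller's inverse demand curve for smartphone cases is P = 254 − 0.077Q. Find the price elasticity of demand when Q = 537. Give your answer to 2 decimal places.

At Q = 537, P = 254 − 0.077(537) = 212.65.
dP/dQ = −0.077, so dQ/dP = 1/(−0.077) = -12.987.
ε = (dQ/dP)(P/Q) = (-12.987)(212.65/537).

-5.14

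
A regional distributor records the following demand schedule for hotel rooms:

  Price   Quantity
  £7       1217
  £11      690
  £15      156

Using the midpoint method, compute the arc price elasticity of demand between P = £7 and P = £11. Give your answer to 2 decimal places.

At P = 7, Q = 1217; at P = 11, Q = 690.
ΔQ = -527, ΔP = 4. Midpoints: P̄ = 9.00, Q̄ = 953.5.
ε = (ΔQ/ΔP)(P̄/Q̄) = (-527/4)(9.00/953.5).

-1.24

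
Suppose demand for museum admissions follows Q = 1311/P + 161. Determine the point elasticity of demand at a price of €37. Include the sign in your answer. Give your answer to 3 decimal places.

-0.180

At P = 37, Q = 196.432.
dQ/dP = −1311/P² = -0.958.
ε = (dQ/dP)(P/Q) = (-0.958)(37/196.432).
|ε| < 1, so demand is inelastic at this price.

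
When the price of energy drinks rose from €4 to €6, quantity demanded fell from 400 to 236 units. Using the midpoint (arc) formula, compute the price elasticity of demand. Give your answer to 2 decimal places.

-1.29

ΔQ = 236 − 400 = -164; ΔP = 6 − 4 = 2.
Midpoints: P̄ = 5.00, Q̄ = 318.0.
ε = (ΔQ/ΔP)(P̄/Q̄) = (-164/2)(5.00/318.0).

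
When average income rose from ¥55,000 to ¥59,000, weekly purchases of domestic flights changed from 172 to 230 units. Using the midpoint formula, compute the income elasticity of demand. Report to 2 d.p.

ΔQ = 58, ΔI = 4000. Midpoints: Ī = 57,000, Q̄ = 201.0.
ε_I = (ΔQ/ΔI)(Ī/Q̄) = (58/4000)(57000/201.0).
ε_I > 0, so the good is normal.

4.11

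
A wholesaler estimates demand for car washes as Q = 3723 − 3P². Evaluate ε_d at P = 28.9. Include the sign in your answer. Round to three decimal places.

At P = 28.9, Q = 1217.370.
dQ/dP = −6P = -173.400.
ε = (dQ/dP)(P/Q) = (-173.400)(28.9/1217.370).

-4.116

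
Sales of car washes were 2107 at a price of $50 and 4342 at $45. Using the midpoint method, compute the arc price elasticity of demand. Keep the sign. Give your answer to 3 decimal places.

-6.585

ΔQ = 4342 − 2107 = 2235; ΔP = 45 − 50 = -5.
Midpoints: P̄ = 47.50, Q̄ = 3224.5.
ε = (ΔQ/ΔP)(P̄/Q̄) = (2235/-5)(47.50/3224.5).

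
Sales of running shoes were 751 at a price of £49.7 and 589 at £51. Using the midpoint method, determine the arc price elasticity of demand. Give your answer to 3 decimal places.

ΔQ = 589 − 751 = -162; ΔP = 51 − 49.7 = 1.3.
Midpoints: P̄ = 50.35, Q̄ = 670.0.
ε = (ΔQ/ΔP)(P̄/Q̄) = (-162/1.3)(50.35/670.0).

-9.365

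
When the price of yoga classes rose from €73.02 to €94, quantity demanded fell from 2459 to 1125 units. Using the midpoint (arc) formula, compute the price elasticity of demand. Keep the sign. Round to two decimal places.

-2.96

ΔQ = 1125 − 2459 = -1334; ΔP = 94 − 73.02 = 20.98.
Midpoints: P̄ = 83.51, Q̄ = 1792.0.
ε = (ΔQ/ΔP)(P̄/Q̄) = (-1334/20.98)(83.51/1792.0).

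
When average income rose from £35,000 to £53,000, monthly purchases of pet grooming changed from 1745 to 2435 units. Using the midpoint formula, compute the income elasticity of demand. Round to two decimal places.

ΔQ = 690, ΔI = 18000. Midpoints: Ī = 44,000, Q̄ = 2090.0.
ε_I = (ΔQ/ΔI)(Ī/Q̄) = (690/18000)(44000/2090.0).
ε_I > 0, so the good is normal.

0.81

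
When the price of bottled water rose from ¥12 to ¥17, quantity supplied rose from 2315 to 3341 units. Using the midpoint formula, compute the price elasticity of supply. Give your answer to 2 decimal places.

ΔQ = 3341 − 2315 = 1026; ΔP = 17 − 12 = 5.
Midpoints: P̄ = 14.50, Q̄ = 2828.0.
ε_s = (ΔQ/ΔP)(P̄/Q̄) = (1026/5)(14.50/2828.0).

1.05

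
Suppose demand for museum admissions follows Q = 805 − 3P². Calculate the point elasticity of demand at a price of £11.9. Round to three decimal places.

At P = 11.9, Q = 380.170.
dQ/dP = −6P = -71.400.
ε = (dQ/dP)(P/Q) = (-71.400)(11.9/380.170).
|ε| > 1, so demand is elastic at this price.

-2.235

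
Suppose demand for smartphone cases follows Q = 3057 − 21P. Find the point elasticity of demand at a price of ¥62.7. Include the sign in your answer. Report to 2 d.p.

-0.76

At P = 62.7, Q = 1740.300.
dQ/dP = −21.
ε = (dQ/dP)(P/Q) = (-21)(62.7/1740.300).
|ε| < 1, so demand is inelastic at this price.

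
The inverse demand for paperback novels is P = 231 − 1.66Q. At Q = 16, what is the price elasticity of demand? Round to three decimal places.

At Q = 16, P = 231 − 1.66(16) = 204.44.
dP/dQ = −1.66, so dQ/dP = 1/(−1.66) = -0.602.
ε = (dQ/dP)(P/Q) = (-0.602)(204.44/16).

-7.697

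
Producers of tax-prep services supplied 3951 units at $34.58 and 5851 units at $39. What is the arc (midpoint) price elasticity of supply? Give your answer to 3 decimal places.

ΔQ = 5851 − 3951 = 1900; ΔP = 39 − 34.58 = 4.42.
Midpoints: P̄ = 36.79, Q̄ = 4901.0.
ε_s = (ΔQ/ΔP)(P̄/Q̄) = (1900/4.42)(36.79/4901.0).

3.227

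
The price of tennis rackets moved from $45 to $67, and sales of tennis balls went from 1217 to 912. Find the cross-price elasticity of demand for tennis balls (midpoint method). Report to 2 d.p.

-0.73

ΔQ_x = 912 − 1217 = -305; ΔP_y = 67 − 45 = 22.
Midpoints: P̄_y = 56.00, Q̄_x = 1064.5.
ε_xy = (ΔQ_x/ΔP_y)(P̄_y/Q̄_x) = (-305/22)(56.00/1064.5).
ε_xy < 0, so the goods are complements.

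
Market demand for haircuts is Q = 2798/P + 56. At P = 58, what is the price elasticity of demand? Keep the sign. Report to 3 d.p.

At P = 58, Q = 104.241.
dQ/dP = −2798/P² = -0.832.
ε = (dQ/dP)(P/Q) = (-0.832)(58/104.241).

-0.463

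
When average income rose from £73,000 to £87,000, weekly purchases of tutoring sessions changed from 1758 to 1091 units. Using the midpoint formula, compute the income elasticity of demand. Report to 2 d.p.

-2.68

ΔQ = -667, ΔI = 14000. Midpoints: Ī = 80,000, Q̄ = 1424.5.
ε_I = (ΔQ/ΔI)(Ī/Q̄) = (-667/14000)(80000/1424.5).
ε_I < 0, so the good is inferior.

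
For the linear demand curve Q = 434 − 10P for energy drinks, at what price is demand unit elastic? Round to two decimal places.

21.70

For linear demand Q = a − bP, ε = −bP/(a − bP). |ε| = 1 when bP = a − bP, i.e. P = a/(2b).
P = 434/(2·10) = 434/20 = 21.7000.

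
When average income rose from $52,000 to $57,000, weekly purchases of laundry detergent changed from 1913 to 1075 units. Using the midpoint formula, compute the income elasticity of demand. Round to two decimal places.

-6.11

ΔQ = -838, ΔI = 5000. Midpoints: Ī = 54,500, Q̄ = 1494.0.
ε_I = (ΔQ/ΔI)(Ī/Q̄) = (-838/5000)(54500/1494.0).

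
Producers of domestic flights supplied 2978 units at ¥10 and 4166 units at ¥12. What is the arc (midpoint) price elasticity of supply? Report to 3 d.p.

ΔQ = 4166 − 2978 = 1188; ΔP = 12 − 10 = 2.
Midpoints: P̄ = 11.00, Q̄ = 3572.0.
ε_s = (ΔQ/ΔP)(P̄/Q̄) = (1188/2)(11.00/3572.0).

1.829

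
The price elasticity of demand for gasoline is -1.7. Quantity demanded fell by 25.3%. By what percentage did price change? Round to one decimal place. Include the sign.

14.9%

%ΔP ≈ %ΔQ / ε = (-25.3%)/(-1.7) = 14.88%.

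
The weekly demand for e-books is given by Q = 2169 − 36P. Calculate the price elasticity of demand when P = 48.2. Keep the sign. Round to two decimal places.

-4.00

At P = 48.2, Q = 433.800.
dQ/dP = −36.
ε = (dQ/dP)(P/Q) = (-36)(48.2/433.800).
|ε| > 1, so demand is elastic at this price.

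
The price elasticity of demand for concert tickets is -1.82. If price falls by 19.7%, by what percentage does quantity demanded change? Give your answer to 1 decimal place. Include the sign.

%ΔQ ≈ ε × %ΔP = (-1.82)(-19.7%) = 35.85%.

35.9%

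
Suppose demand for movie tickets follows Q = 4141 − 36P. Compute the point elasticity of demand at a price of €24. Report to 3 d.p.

-0.264

At P = 24, Q = 3277.
dQ/dP = −36.
ε = (dQ/dP)(P/Q) = (-36)(24/3277).
|ε| < 1, so demand is inelastic at this price.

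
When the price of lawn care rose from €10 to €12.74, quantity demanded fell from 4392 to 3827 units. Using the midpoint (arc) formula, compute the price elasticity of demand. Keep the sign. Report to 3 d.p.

ΔQ = 3827 − 4392 = -565; ΔP = 12.74 − 10 = 2.74.
Midpoints: P̄ = 11.37, Q̄ = 4109.5.
ε = (ΔQ/ΔP)(P̄/Q̄) = (-565/2.74)(11.37/4109.5).

-0.571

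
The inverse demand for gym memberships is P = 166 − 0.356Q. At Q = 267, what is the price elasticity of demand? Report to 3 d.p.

At Q = 267, P = 166 − 0.356(267) = 70.95.
dP/dQ = −0.356, so dQ/dP = 1/(−0.356) = -2.809.
ε = (dQ/dP)(P/Q) = (-2.809)(70.95/267).

-0.746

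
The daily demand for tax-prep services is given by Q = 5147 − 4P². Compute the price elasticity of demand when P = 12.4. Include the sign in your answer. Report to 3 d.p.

-0.271

At P = 12.4, Q = 4531.960.
dQ/dP = −8P = -99.200.
ε = (dQ/dP)(P/Q) = (-99.200)(12.4/4531.960).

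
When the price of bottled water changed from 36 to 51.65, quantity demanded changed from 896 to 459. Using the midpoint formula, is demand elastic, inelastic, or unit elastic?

Arc ε ≈ -1.806.
|ε| = 1.81 > 1.

elastic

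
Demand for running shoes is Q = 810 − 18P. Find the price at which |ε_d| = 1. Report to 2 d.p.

For linear demand Q = a − bP, ε = −bP/(a − bP). |ε| = 1 when bP = a − bP, i.e. P = a/(2b).
P = 810/(2·18) = 810/36 = 22.5000.

22.50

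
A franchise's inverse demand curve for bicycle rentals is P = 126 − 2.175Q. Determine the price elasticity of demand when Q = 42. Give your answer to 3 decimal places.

-0.379

At Q = 42, P = 126 − 2.175(42) = 34.65.
dP/dQ = −2.175, so dQ/dP = 1/(−2.175) = -0.460.
ε = (dQ/dP)(P/Q) = (-0.460)(34.65/42).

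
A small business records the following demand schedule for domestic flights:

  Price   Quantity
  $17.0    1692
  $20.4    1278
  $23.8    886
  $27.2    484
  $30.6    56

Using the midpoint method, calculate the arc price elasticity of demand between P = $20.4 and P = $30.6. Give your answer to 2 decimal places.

-4.58

At P = 20.4, Q = 1278; at P = 30.6, Q = 56.
ΔQ = -1222, ΔP = 10.2. Midpoints: P̄ = 25.50, Q̄ = 667.0.
ε = (ΔQ/ΔP)(P̄/Q̄) = (-1222/10.2)(25.50/667.0).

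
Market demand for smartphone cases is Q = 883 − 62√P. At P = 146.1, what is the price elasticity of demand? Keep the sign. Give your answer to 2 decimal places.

-2.80

At P = 146.1, Q = 133.595.
dQ/dP = −62/(2√P) = -2.565.
ε = (dQ/dP)(P/Q) = (-2.565)(146.1/133.595).
|ε| > 1, so demand is elastic at this price.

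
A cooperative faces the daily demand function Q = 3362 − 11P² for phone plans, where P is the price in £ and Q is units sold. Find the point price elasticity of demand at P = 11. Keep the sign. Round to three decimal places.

At P = 11, Q = 2031.
dQ/dP = −22P = -242.
ε = (dQ/dP)(P/Q) = (-242)(11/2031).

-1.311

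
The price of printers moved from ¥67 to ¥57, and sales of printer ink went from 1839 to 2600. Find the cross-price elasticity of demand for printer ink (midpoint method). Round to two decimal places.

ΔQ_x = 2600 − 1839 = 761; ΔP_y = 57 − 67 = -10.
Midpoints: P̄_y = 62.00, Q̄_x = 2219.5.
ε_xy = (ΔQ_x/ΔP_y)(P̄_y/Q̄_x) = (761/-10)(62.00/2219.5).
ε_xy < 0, so the goods are complements.

-2.13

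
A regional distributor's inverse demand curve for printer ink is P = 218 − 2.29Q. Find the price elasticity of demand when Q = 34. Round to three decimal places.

-1.800

At Q = 34, P = 218 − 2.29(34) = 140.14.
dP/dQ = −2.29, so dQ/dP = 1/(−2.29) = -0.437.
ε = (dQ/dP)(P/Q) = (-0.437)(140.14/34).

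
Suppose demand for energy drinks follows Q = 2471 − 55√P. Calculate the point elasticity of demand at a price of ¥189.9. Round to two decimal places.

At P = 189.9, Q = 1713.077.
dQ/dP = −55/(2√P) = -1.996.
ε = (dQ/dP)(P/Q) = (-1.996)(189.9/1713.077).
|ε| < 1, so demand is inelastic at this price.

-0.22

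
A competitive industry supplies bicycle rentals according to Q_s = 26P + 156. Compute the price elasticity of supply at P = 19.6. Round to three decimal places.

At P = 19.6, Q_s = 665.60.
dQ_s/dP = 26.
ε_s = (dQ_s/dP)(P/Q_s) = (26)(19.6/665.60).

0.766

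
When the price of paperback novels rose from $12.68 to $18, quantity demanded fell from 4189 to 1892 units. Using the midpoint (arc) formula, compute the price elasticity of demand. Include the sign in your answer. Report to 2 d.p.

ΔQ = 1892 − 4189 = -2297; ΔP = 18 − 12.68 = 5.32.
Midpoints: P̄ = 15.34, Q̄ = 3040.5.
ε = (ΔQ/ΔP)(P̄/Q̄) = (-2297/5.32)(15.34/3040.5).

-2.18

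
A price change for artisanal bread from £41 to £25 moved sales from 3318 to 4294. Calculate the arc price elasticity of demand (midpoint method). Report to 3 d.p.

ΔQ = 4294 − 3318 = 976; ΔP = 25 − 41 = -16.
Midpoints: P̄ = 33.00, Q̄ = 3806.0.
ε = (ΔQ/ΔP)(P̄/Q̄) = (976/-16)(33.00/3806.0).

-0.529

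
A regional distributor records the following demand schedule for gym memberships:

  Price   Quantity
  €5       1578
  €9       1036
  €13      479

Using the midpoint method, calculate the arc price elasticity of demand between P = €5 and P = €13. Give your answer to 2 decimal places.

At P = 5, Q = 1578; at P = 13, Q = 479.
ΔQ = -1099, ΔP = 8. Midpoints: P̄ = 9.00, Q̄ = 1028.5.
ε = (ΔQ/ΔP)(P̄/Q̄) = (-1099/8)(9.00/1028.5).

-1.20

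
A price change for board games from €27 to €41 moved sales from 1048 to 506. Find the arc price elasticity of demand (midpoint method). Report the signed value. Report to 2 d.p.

-1.69

ΔQ = 506 − 1048 = -542; ΔP = 41 − 27 = 14.
Midpoints: P̄ = 34.00, Q̄ = 777.0.
ε = (ΔQ/ΔP)(P̄/Q̄) = (-542/14)(34.00/777.0).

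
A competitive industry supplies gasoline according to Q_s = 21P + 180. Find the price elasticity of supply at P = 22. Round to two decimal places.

0.72

At P = 22, Q_s = 642.
dQ_s/dP = 21.
ε_s = (dQ_s/dP)(P/Q_s) = (21)(22/642).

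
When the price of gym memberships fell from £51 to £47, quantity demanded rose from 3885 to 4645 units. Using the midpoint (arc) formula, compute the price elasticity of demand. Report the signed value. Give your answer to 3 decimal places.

-2.183

ΔQ = 4645 − 3885 = 760; ΔP = 47 − 51 = -4.
Midpoints: P̄ = 49.00, Q̄ = 4265.0.
ε = (ΔQ/ΔP)(P̄/Q̄) = (760/-4)(49.00/4265.0).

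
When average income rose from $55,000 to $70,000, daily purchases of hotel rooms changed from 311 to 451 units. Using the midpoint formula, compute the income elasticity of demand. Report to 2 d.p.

ΔQ = 140, ΔI = 15000. Midpoints: Ī = 62,500, Q̄ = 381.0.
ε_I = (ΔQ/ΔI)(Ī/Q̄) = (140/15000)(62500/381.0).

1.53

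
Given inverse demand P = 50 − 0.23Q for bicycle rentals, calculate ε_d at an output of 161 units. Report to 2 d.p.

At Q = 161, P = 50 − 0.23(161) = 12.97.
dP/dQ = −0.23, so dQ/dP = 1/(−0.23) = -4.348.
ε = (dQ/dP)(P/Q) = (-4.348)(12.97/161).

-0.35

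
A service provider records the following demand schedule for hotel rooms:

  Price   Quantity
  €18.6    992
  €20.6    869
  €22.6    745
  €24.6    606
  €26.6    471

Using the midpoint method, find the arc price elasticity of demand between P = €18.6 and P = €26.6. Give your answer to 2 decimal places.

-2.01

At P = 18.6, Q = 992; at P = 26.6, Q = 471.
ΔQ = -521, ΔP = 8.0. Midpoints: P̄ = 22.60, Q̄ = 731.5.
ε = (ΔQ/ΔP)(P̄/Q̄) = (-521/8.0)(22.60/731.5).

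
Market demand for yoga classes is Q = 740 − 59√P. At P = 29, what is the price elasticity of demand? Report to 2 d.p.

At P = 29, Q = 422.275.
dQ/dP = −59/(2√P) = -5.478.
ε = (dQ/dP)(P/Q) = (-5.478)(29/422.275).
|ε| < 1, so demand is inelastic at this price.

-0.38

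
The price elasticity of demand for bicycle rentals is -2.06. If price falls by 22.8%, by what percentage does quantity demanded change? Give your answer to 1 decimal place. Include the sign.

47.0%

%ΔQ ≈ ε × %ΔP = (-2.06)(-22.8%) = 46.97%.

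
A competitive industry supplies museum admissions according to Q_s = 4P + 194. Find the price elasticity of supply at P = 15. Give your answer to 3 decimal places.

At P = 15, Q_s = 254.
dQ_s/dP = 4.
ε_s = (dQ_s/dP)(P/Q_s) = (4)(15/254).

0.236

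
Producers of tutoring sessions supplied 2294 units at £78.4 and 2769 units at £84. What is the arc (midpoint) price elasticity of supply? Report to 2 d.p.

ΔQ = 2769 − 2294 = 475; ΔP = 84 − 78.4 = 5.6.
Midpoints: P̄ = 81.20, Q̄ = 2531.5.
ε_s = (ΔQ/ΔP)(P̄/Q̄) = (475/5.6)(81.20/2531.5).

2.72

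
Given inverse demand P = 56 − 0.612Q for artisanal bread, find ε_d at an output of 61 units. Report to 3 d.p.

-0.500

At Q = 61, P = 56 − 0.612(61) = 18.67.
dP/dQ = −0.612, so dQ/dP = 1/(−0.612) = -1.634.
ε = (dQ/dP)(P/Q) = (-1.634)(18.67/61).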